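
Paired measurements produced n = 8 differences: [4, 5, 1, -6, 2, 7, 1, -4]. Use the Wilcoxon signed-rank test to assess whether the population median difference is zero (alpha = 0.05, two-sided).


Step 1: Drop any zero differences (none here) and take |d_i|.
|d| = [4, 5, 1, 6, 2, 7, 1, 4]
Step 2: Midrank |d_i| (ties get averaged ranks).
ranks: |4|->4.5, |5|->6, |1|->1.5, |6|->7, |2|->3, |7|->8, |1|->1.5, |4|->4.5
Step 3: Attach original signs; sum ranks with positive sign and with negative sign.
W+ = 4.5 + 6 + 1.5 + 3 + 8 + 1.5 = 24.5
W- = 7 + 4.5 = 11.5
(Check: W+ + W- = 36 should equal n(n+1)/2 = 36.)
Step 4: Test statistic W = min(W+, W-) = 11.5.
Step 5: Ties in |d|, so use the tie-corrected normal approximation.
        E[W] = n(n+1)/4 = 8*9/4 = 18.
        Tie groups: |d|=1 (t=2), |d|=4 (t=2); sum(t^3 - t) = 12.
        Var[W] = n(n+1)(2n+1)/24 - sum(t^3-t)/48 = 1224/24 - 12/48 = 50.75.
        z = (W - E[W]) / sqrt(Var[W]) = (11.5 - 18) / 7.1239 = -0.9124.
        Two-sided p = 2*Phi(z) = 0.361547.
Step 6: alpha = 0.05. fail to reject H0.

W+ = 24.5, W- = 11.5, W = min = 11.5, p = 0.361547, fail to reject H0.


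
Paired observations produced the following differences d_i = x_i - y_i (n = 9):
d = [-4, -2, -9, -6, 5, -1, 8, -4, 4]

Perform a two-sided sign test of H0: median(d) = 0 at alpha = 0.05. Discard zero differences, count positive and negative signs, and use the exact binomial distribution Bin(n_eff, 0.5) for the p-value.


Step 1: Discard zero differences. Original n = 9; n_eff = number of nonzero differences = 9.
Nonzero differences (with sign): -4, -2, -9, -6, +5, -1, +8, -4, +4
Step 2: Count signs: positive = 3, negative = 6.
Step 3: Under H0: P(positive) = 0.5, so the number of positives S ~ Bin(9, 0.5).
Step 4: Two-sided exact p-value = sum of Bin(9,0.5) probabilities at or below the observed probability = 0.507812.
Step 5: alpha = 0.05. fail to reject H0.

n_eff = 9, pos = 3, neg = 6, p = 0.507812, fail to reject H0.


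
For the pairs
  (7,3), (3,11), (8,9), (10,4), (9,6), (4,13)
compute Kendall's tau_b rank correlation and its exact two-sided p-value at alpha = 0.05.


Step 1: Enumerate the 15 unordered pairs (i,j) with i<j and classify each by sign(x_j-x_i) * sign(y_j-y_i).
  (1,2):dx=-4,dy=+8->D; (1,3):dx=+1,dy=+6->C; (1,4):dx=+3,dy=+1->C; (1,5):dx=+2,dy=+3->C
  (1,6):dx=-3,dy=+10->D; (2,3):dx=+5,dy=-2->D; (2,4):dx=+7,dy=-7->D; (2,5):dx=+6,dy=-5->D
  (2,6):dx=+1,dy=+2->C; (3,4):dx=+2,dy=-5->D; (3,5):dx=+1,dy=-3->D; (3,6):dx=-4,dy=+4->D
  (4,5):dx=-1,dy=+2->D; (4,6):dx=-6,dy=+9->D; (5,6):dx=-5,dy=+7->D
Step 2: C = 4, D = 11, total pairs = 15.
Step 3: tau = (C - D)/(n(n-1)/2) = (4 - 11)/15 = -0.466667.
Step 4: Exact two-sided p-value (enumerate n! = 720 permutations of y under H0): p = 0.272222.
Step 5: alpha = 0.05. fail to reject H0.

tau_b = -0.4667 (C=4, D=11), p = 0.272222, fail to reject H0.


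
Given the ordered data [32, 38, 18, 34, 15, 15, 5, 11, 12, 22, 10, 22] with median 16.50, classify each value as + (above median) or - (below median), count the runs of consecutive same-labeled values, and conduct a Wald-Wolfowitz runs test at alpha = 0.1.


Step 1: Compute median = 16.50; label A = above, B = below.
Labels in order: AAAABBBBBABA  (n_A = 6, n_B = 6)
Step 2: Count runs R = 5.
Step 3: Under H0 (random ordering), E[R] = 2*n_A*n_B/(n_A+n_B) + 1 = 2*6*6/12 + 1 = 7.0000.
        Var[R] = 2*n_A*n_B*(2*n_A*n_B - n_A - n_B) / ((n_A+n_B)^2 * (n_A+n_B-1)) = 4320/1584 = 2.7273.
        SD[R] = 1.6514.
Step 4: Continuity-corrected z = (R + 0.5 - E[R]) / SD[R] = (5 + 0.5 - 7.0000) / 1.6514 = -0.9083.
Step 5: Two-sided p-value via normal approximation = 2*(1 - Phi(|z|)) = 0.363722.
Step 6: alpha = 0.1. fail to reject H0.

R = 5, z = -0.9083, p = 0.363722, fail to reject H0.


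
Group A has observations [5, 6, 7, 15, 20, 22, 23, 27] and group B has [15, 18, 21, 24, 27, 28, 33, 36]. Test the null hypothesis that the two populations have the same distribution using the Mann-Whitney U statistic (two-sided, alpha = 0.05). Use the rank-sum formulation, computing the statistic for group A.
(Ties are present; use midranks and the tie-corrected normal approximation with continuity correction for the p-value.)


Step 1: Combine and sort all 16 observations; assign midranks.
sorted (value, group): (5,X), (6,X), (7,X), (15,X), (15,Y), (18,Y), (20,X), (21,Y), (22,X), (23,X), (24,Y), (27,X), (27,Y), (28,Y), (33,Y), (36,Y)
ranks: 5->1, 6->2, 7->3, 15->4.5, 15->4.5, 18->6, 20->7, 21->8, 22->9, 23->10, 24->11, 27->12.5, 27->12.5, 28->14, 33->15, 36->16
Step 2: Rank sum for X: R1 = 1 + 2 + 3 + 4.5 + 7 + 9 + 10 + 12.5 = 49.
Step 3: U_X = R1 - n1(n1+1)/2 = 49 - 8*9/2 = 49 - 36 = 13.
       U_Y = n1*n2 - U_X = 64 - 13 = 51.
Step 4: Ties are present, so use the tie-corrected normal approximation (with continuity correction) for the p-value.
Step 5: p-value = 0.051685; compare to alpha = 0.05. fail to reject H0.

U_X = 13, p = 0.051685, fail to reject H0 at alpha = 0.05.


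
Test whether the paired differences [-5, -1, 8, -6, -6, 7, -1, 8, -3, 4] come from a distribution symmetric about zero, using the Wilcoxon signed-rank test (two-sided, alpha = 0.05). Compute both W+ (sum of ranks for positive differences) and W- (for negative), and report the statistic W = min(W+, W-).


Step 1: Drop any zero differences (none here) and take |d_i|.
|d| = [5, 1, 8, 6, 6, 7, 1, 8, 3, 4]
Step 2: Midrank |d_i| (ties get averaged ranks).
ranks: |5|->5, |1|->1.5, |8|->9.5, |6|->6.5, |6|->6.5, |7|->8, |1|->1.5, |8|->9.5, |3|->3, |4|->4
Step 3: Attach original signs; sum ranks with positive sign and with negative sign.
W+ = 9.5 + 8 + 9.5 + 4 = 31
W- = 5 + 1.5 + 6.5 + 6.5 + 1.5 + 3 = 24
(Check: W+ + W- = 55 should equal n(n+1)/2 = 55.)
Step 4: Test statistic W = min(W+, W-) = 24.
Step 5: Ties in |d|, so use the tie-corrected normal approximation.
        E[W] = n(n+1)/4 = 10*11/4 = 27.5.
        Tie groups: |d|=1 (t=2), |d|=6 (t=2), |d|=8 (t=2); sum(t^3 - t) = 18.
        Var[W] = n(n+1)(2n+1)/24 - sum(t^3-t)/48 = 2310/24 - 18/48 = 95.875.
        z = (W - E[W]) / sqrt(Var[W]) = (24 - 27.5) / 9.7916 = -0.3575.
        Two-sided p = 2*Phi(z) = 0.720755.
Step 6: alpha = 0.05. fail to reject H0.

W+ = 31, W- = 24, W = min = 24, p = 0.720755, fail to reject H0.


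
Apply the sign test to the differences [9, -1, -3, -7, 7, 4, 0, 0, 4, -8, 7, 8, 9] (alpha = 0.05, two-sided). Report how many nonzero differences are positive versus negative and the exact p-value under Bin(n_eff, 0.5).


Step 1: Discard zero differences. Original n = 13; n_eff = number of nonzero differences = 11.
Nonzero differences (with sign): +9, -1, -3, -7, +7, +4, +4, -8, +7, +8, +9
Step 2: Count signs: positive = 7, negative = 4.
Step 3: Under H0: P(positive) = 0.5, so the number of positives S ~ Bin(11, 0.5).
Step 4: Two-sided exact p-value = sum of Bin(11,0.5) probabilities at or below the observed probability = 0.548828.
Step 5: alpha = 0.05. fail to reject H0.

n_eff = 11, pos = 7, neg = 4, p = 0.548828, fail to reject H0.


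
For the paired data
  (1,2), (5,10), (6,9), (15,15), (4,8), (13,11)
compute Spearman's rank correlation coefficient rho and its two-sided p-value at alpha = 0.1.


Step 1: Rank x and y separately (midranks; no ties here).
rank(x): 1->1, 5->3, 6->4, 15->6, 4->2, 13->5
rank(y): 2->1, 10->4, 9->3, 15->6, 8->2, 11->5
Step 2: d_i = R_x(i) - R_y(i); compute d_i^2.
  (1-1)^2=0, (3-4)^2=1, (4-3)^2=1, (6-6)^2=0, (2-2)^2=0, (5-5)^2=0
sum(d^2) = 2.
Step 3: rho = 1 - 6*2 / (6*(6^2 - 1)) = 1 - 12/210 = 0.942857.
Step 4: Under H0, t = rho * sqrt((n-2)/(1-rho^2)) = 5.6595 ~ t(4).
Step 5: Two-sided p-value from the t-distribution with 4 df = 0.004805.
Step 6: alpha = 0.1. reject H0.

rho = 0.9429, p = 0.004805, reject H0 at alpha = 0.1.


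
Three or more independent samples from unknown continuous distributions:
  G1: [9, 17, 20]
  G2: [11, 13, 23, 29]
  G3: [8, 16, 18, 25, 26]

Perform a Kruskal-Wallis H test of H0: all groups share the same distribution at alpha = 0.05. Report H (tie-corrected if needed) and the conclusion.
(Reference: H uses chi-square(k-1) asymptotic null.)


Step 1: Combine all N = 12 observations and assign midranks.
sorted (value, group, rank): (8,G3,1), (9,G1,2), (11,G2,3), (13,G2,4), (16,G3,5), (17,G1,6), (18,G3,7), (20,G1,8), (23,G2,9), (25,G3,10), (26,G3,11), (29,G2,12)
Step 2: Sum ranks within each group.
R_1 = 16 (n_1 = 3)
R_2 = 28 (n_2 = 4)
R_3 = 34 (n_3 = 5)
Step 3: H = 12/(N(N+1)) * sum(R_i^2/n_i) - 3(N+1)
     = 12/(12*13) * (16^2/3 + 28^2/4 + 34^2/5) - 3*13
     = 0.076923 * 512.533 - 39
     = 0.425641.
Step 4: No ties, so H is used without correction.
Step 5: Under H0, H ~ chi^2(2); p-value = 0.808301.
Step 6: alpha = 0.05. fail to reject H0.

H = 0.4256, df = 2, p = 0.808301, fail to reject H0.


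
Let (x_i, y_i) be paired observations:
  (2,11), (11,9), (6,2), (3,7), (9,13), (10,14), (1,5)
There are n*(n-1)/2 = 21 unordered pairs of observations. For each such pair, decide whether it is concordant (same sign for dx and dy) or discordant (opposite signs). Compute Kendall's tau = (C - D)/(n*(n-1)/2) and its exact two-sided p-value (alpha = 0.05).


Step 1: Enumerate the 21 unordered pairs (i,j) with i<j and classify each by sign(x_j-x_i) * sign(y_j-y_i).
  (1,2):dx=+9,dy=-2->D; (1,3):dx=+4,dy=-9->D; (1,4):dx=+1,dy=-4->D; (1,5):dx=+7,dy=+2->C
  (1,6):dx=+8,dy=+3->C; (1,7):dx=-1,dy=-6->C; (2,3):dx=-5,dy=-7->C; (2,4):dx=-8,dy=-2->C
  (2,5):dx=-2,dy=+4->D; (2,6):dx=-1,dy=+5->D; (2,7):dx=-10,dy=-4->C; (3,4):dx=-3,dy=+5->D
  (3,5):dx=+3,dy=+11->C; (3,6):dx=+4,dy=+12->C; (3,7):dx=-5,dy=+3->D; (4,5):dx=+6,dy=+6->C
  (4,6):dx=+7,dy=+7->C; (4,7):dx=-2,dy=-2->C; (5,6):dx=+1,dy=+1->C; (5,7):dx=-8,dy=-8->C
  (6,7):dx=-9,dy=-9->C
Step 2: C = 14, D = 7, total pairs = 21.
Step 3: tau = (C - D)/(n(n-1)/2) = (14 - 7)/21 = 0.333333.
Step 4: Exact two-sided p-value (enumerate n! = 5040 permutations of y under H0): p = 0.381349.
Step 5: alpha = 0.05. fail to reject H0.

tau_b = 0.3333 (C=14, D=7), p = 0.381349, fail to reject H0.


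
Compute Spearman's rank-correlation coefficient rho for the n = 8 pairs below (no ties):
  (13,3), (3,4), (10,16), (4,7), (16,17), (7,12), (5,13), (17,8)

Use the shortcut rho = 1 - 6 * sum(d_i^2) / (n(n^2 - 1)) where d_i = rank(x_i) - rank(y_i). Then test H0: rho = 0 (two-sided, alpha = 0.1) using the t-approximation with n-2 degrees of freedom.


Step 1: Rank x and y separately (midranks; no ties here).
rank(x): 13->6, 3->1, 10->5, 4->2, 16->7, 7->4, 5->3, 17->8
rank(y): 3->1, 4->2, 16->7, 7->3, 17->8, 12->5, 13->6, 8->4
Step 2: d_i = R_x(i) - R_y(i); compute d_i^2.
  (6-1)^2=25, (1-2)^2=1, (5-7)^2=4, (2-3)^2=1, (7-8)^2=1, (4-5)^2=1, (3-6)^2=9, (8-4)^2=16
sum(d^2) = 58.
Step 3: rho = 1 - 6*58 / (8*(8^2 - 1)) = 1 - 348/504 = 0.309524.
Step 4: Under H0, t = rho * sqrt((n-2)/(1-rho^2)) = 0.7973 ~ t(6).
Step 5: Two-sided p-value from the t-distribution with 6 df = 0.455645.
Step 6: alpha = 0.1. fail to reject H0.

rho = 0.3095, p = 0.455645, fail to reject H0 at alpha = 0.1.


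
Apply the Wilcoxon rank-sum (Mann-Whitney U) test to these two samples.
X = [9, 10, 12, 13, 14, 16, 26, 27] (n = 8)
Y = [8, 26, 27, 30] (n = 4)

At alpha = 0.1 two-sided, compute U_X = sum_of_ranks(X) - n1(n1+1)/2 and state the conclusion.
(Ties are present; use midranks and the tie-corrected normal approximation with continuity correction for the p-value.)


Step 1: Combine and sort all 12 observations; assign midranks.
sorted (value, group): (8,Y), (9,X), (10,X), (12,X), (13,X), (14,X), (16,X), (26,X), (26,Y), (27,X), (27,Y), (30,Y)
ranks: 8->1, 9->2, 10->3, 12->4, 13->5, 14->6, 16->7, 26->8.5, 26->8.5, 27->10.5, 27->10.5, 30->12
Step 2: Rank sum for X: R1 = 2 + 3 + 4 + 5 + 6 + 7 + 8.5 + 10.5 = 46.
Step 3: U_X = R1 - n1(n1+1)/2 = 46 - 8*9/2 = 46 - 36 = 10.
       U_Y = n1*n2 - U_X = 32 - 10 = 22.
Step 4: Ties are present, so use the tie-corrected normal approximation (with continuity correction) for the p-value.
Step 5: p-value = 0.348547; compare to alpha = 0.1. fail to reject H0.

U_X = 10, p = 0.348547, fail to reject H0 at alpha = 0.1.


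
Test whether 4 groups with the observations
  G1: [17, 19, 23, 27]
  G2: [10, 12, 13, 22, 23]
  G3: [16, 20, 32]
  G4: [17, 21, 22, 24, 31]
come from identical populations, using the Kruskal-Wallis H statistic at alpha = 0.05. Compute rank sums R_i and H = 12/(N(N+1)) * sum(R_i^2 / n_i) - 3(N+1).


Step 1: Combine all N = 17 observations and assign midranks.
sorted (value, group, rank): (10,G2,1), (12,G2,2), (13,G2,3), (16,G3,4), (17,G1,5.5), (17,G4,5.5), (19,G1,7), (20,G3,8), (21,G4,9), (22,G2,10.5), (22,G4,10.5), (23,G1,12.5), (23,G2,12.5), (24,G4,14), (27,G1,15), (31,G4,16), (32,G3,17)
Step 2: Sum ranks within each group.
R_1 = 40 (n_1 = 4)
R_2 = 29 (n_2 = 5)
R_3 = 29 (n_3 = 3)
R_4 = 55 (n_4 = 5)
Step 3: H = 12/(N(N+1)) * sum(R_i^2/n_i) - 3(N+1)
     = 12/(17*18) * (40^2/4 + 29^2/5 + 29^2/3 + 55^2/5) - 3*18
     = 0.039216 * 1453.53 - 54
     = 3.001307.
Step 4: Ties present; correction factor C = 1 - 18/(17^3 - 17) = 0.996324. Corrected H = 3.001307 / 0.996324 = 3.012382.
Step 5: Under H0, H ~ chi^2(3); p-value = 0.389720.
Step 6: alpha = 0.05. fail to reject H0.

H = 3.0124, df = 3, p = 0.389720, fail to reject H0.


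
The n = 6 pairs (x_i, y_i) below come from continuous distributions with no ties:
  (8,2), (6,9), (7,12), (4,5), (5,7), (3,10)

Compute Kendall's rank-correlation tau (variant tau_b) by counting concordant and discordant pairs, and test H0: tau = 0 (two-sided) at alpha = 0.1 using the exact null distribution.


Step 1: Enumerate the 15 unordered pairs (i,j) with i<j and classify each by sign(x_j-x_i) * sign(y_j-y_i).
  (1,2):dx=-2,dy=+7->D; (1,3):dx=-1,dy=+10->D; (1,4):dx=-4,dy=+3->D; (1,5):dx=-3,dy=+5->D
  (1,6):dx=-5,dy=+8->D; (2,3):dx=+1,dy=+3->C; (2,4):dx=-2,dy=-4->C; (2,5):dx=-1,dy=-2->C
  (2,6):dx=-3,dy=+1->D; (3,4):dx=-3,dy=-7->C; (3,5):dx=-2,dy=-5->C; (3,6):dx=-4,dy=-2->C
  (4,5):dx=+1,dy=+2->C; (4,6):dx=-1,dy=+5->D; (5,6):dx=-2,dy=+3->D
Step 2: C = 7, D = 8, total pairs = 15.
Step 3: tau = (C - D)/(n(n-1)/2) = (7 - 8)/15 = -0.066667.
Step 4: Exact two-sided p-value (enumerate n! = 720 permutations of y under H0): p = 1.000000.
Step 5: alpha = 0.1. fail to reject H0.

tau_b = -0.0667 (C=7, D=8), p = 1.000000, fail to reject H0.


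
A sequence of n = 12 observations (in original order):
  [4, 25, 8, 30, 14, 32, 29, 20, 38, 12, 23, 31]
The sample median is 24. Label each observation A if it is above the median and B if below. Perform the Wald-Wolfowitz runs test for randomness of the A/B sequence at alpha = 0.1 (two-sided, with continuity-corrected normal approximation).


Step 1: Compute median = 24; label A = above, B = below.
Labels in order: BABABAABABBA  (n_A = 6, n_B = 6)
Step 2: Count runs R = 10.
Step 3: Under H0 (random ordering), E[R] = 2*n_A*n_B/(n_A+n_B) + 1 = 2*6*6/12 + 1 = 7.0000.
        Var[R] = 2*n_A*n_B*(2*n_A*n_B - n_A - n_B) / ((n_A+n_B)^2 * (n_A+n_B-1)) = 4320/1584 = 2.7273.
        SD[R] = 1.6514.
Step 4: Continuity-corrected z = (R - 0.5 - E[R]) / SD[R] = (10 - 0.5 - 7.0000) / 1.6514 = 1.5138.
Step 5: Two-sided p-value via normal approximation = 2*(1 - Phi(|z|)) = 0.130070.
Step 6: alpha = 0.1. fail to reject H0.

R = 10, z = 1.5138, p = 0.130070, fail to reject H0.


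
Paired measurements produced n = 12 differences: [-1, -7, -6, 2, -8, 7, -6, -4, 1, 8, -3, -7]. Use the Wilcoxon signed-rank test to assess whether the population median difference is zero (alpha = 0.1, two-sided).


Step 1: Drop any zero differences (none here) and take |d_i|.
|d| = [1, 7, 6, 2, 8, 7, 6, 4, 1, 8, 3, 7]
Step 2: Midrank |d_i| (ties get averaged ranks).
ranks: |1|->1.5, |7|->9, |6|->6.5, |2|->3, |8|->11.5, |7|->9, |6|->6.5, |4|->5, |1|->1.5, |8|->11.5, |3|->4, |7|->9
Step 3: Attach original signs; sum ranks with positive sign and with negative sign.
W+ = 3 + 9 + 1.5 + 11.5 = 25
W- = 1.5 + 9 + 6.5 + 11.5 + 6.5 + 5 + 4 + 9 = 53
(Check: W+ + W- = 78 should equal n(n+1)/2 = 78.)
Step 4: Test statistic W = min(W+, W-) = 25.
Step 5: Ties in |d|, so use the tie-corrected normal approximation.
        E[W] = n(n+1)/4 = 12*13/4 = 39.
        Tie groups: |d|=1 (t=2), |d|=6 (t=2), |d|=7 (t=3), |d|=8 (t=2); sum(t^3 - t) = 42.
        Var[W] = n(n+1)(2n+1)/24 - sum(t^3-t)/48 = 3900/24 - 42/48 = 161.625.
        z = (W - E[W]) / sqrt(Var[W]) = (25 - 39) / 12.7132 = -1.1012.
        Two-sided p = 2*Phi(z) = 0.270801.
Step 6: alpha = 0.1. fail to reject H0.

W+ = 25, W- = 53, W = min = 25, p = 0.270801, fail to reject H0.


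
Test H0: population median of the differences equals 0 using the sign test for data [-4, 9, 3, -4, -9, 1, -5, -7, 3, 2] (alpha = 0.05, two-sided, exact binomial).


Step 1: Discard zero differences. Original n = 10; n_eff = number of nonzero differences = 10.
Nonzero differences (with sign): -4, +9, +3, -4, -9, +1, -5, -7, +3, +2
Step 2: Count signs: positive = 5, negative = 5.
Step 3: Under H0: P(positive) = 0.5, so the number of positives S ~ Bin(10, 0.5).
Step 4: Two-sided exact p-value = sum of Bin(10,0.5) probabilities at or below the observed probability = 1.000000.
Step 5: alpha = 0.05. fail to reject H0.

n_eff = 10, pos = 5, neg = 5, p = 1.000000, fail to reject H0.


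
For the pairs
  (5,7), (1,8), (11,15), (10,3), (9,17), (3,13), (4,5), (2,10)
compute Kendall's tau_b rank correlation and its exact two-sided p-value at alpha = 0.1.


Step 1: Enumerate the 28 unordered pairs (i,j) with i<j and classify each by sign(x_j-x_i) * sign(y_j-y_i).
  (1,2):dx=-4,dy=+1->D; (1,3):dx=+6,dy=+8->C; (1,4):dx=+5,dy=-4->D; (1,5):dx=+4,dy=+10->C
  (1,6):dx=-2,dy=+6->D; (1,7):dx=-1,dy=-2->C; (1,8):dx=-3,dy=+3->D; (2,3):dx=+10,dy=+7->C
  (2,4):dx=+9,dy=-5->D; (2,5):dx=+8,dy=+9->C; (2,6):dx=+2,dy=+5->C; (2,7):dx=+3,dy=-3->D
  (2,8):dx=+1,dy=+2->C; (3,4):dx=-1,dy=-12->C; (3,5):dx=-2,dy=+2->D; (3,6):dx=-8,dy=-2->C
  (3,7):dx=-7,dy=-10->C; (3,8):dx=-9,dy=-5->C; (4,5):dx=-1,dy=+14->D; (4,6):dx=-7,dy=+10->D
  (4,7):dx=-6,dy=+2->D; (4,8):dx=-8,dy=+7->D; (5,6):dx=-6,dy=-4->C; (5,7):dx=-5,dy=-12->C
  (5,8):dx=-7,dy=-7->C; (6,7):dx=+1,dy=-8->D; (6,8):dx=-1,dy=-3->C; (7,8):dx=-2,dy=+5->D
Step 2: C = 15, D = 13, total pairs = 28.
Step 3: tau = (C - D)/(n(n-1)/2) = (15 - 13)/28 = 0.071429.
Step 4: Exact two-sided p-value (enumerate n! = 40320 permutations of y under H0): p = 0.904861.
Step 5: alpha = 0.1. fail to reject H0.

tau_b = 0.0714 (C=15, D=13), p = 0.904861, fail to reject H0.


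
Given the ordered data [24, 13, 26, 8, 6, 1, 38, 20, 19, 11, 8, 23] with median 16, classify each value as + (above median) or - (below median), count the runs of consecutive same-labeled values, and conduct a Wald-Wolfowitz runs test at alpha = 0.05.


Step 1: Compute median = 16; label A = above, B = below.
Labels in order: ABABBBAAABBA  (n_A = 6, n_B = 6)
Step 2: Count runs R = 7.
Step 3: Under H0 (random ordering), E[R] = 2*n_A*n_B/(n_A+n_B) + 1 = 2*6*6/12 + 1 = 7.0000.
        Var[R] = 2*n_A*n_B*(2*n_A*n_B - n_A - n_B) / ((n_A+n_B)^2 * (n_A+n_B-1)) = 4320/1584 = 2.7273.
        SD[R] = 1.6514.
Step 4: R = E[R], so z = 0 with no continuity correction.
Step 5: Two-sided p-value via normal approximation = 2*(1 - Phi(|z|)) = 1.000000.
Step 6: alpha = 0.05. fail to reject H0.

R = 7, z = 0.0000, p = 1.000000, fail to reject H0.


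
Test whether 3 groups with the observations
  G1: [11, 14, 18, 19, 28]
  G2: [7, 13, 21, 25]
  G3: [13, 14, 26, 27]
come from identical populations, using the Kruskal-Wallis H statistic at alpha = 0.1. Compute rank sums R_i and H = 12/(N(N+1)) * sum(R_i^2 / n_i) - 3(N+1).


Step 1: Combine all N = 13 observations and assign midranks.
sorted (value, group, rank): (7,G2,1), (11,G1,2), (13,G2,3.5), (13,G3,3.5), (14,G1,5.5), (14,G3,5.5), (18,G1,7), (19,G1,8), (21,G2,9), (25,G2,10), (26,G3,11), (27,G3,12), (28,G1,13)
Step 2: Sum ranks within each group.
R_1 = 35.5 (n_1 = 5)
R_2 = 23.5 (n_2 = 4)
R_3 = 32 (n_3 = 4)
Step 3: H = 12/(N(N+1)) * sum(R_i^2/n_i) - 3(N+1)
     = 12/(13*14) * (35.5^2/5 + 23.5^2/4 + 32^2/4) - 3*14
     = 0.065934 * 646.112 - 42
     = 0.600824.
Step 4: Ties present; correction factor C = 1 - 12/(13^3 - 13) = 0.994505. Corrected H = 0.600824 / 0.994505 = 0.604144.
Step 5: Under H0, H ~ chi^2(2); p-value = 0.739285.
Step 6: alpha = 0.1. fail to reject H0.

H = 0.6041, df = 2, p = 0.739285, fail to reject H0.


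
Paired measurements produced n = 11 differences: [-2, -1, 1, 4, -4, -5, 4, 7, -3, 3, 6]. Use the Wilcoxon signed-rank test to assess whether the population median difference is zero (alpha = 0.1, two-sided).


Step 1: Drop any zero differences (none here) and take |d_i|.
|d| = [2, 1, 1, 4, 4, 5, 4, 7, 3, 3, 6]
Step 2: Midrank |d_i| (ties get averaged ranks).
ranks: |2|->3, |1|->1.5, |1|->1.5, |4|->7, |4|->7, |5|->9, |4|->7, |7|->11, |3|->4.5, |3|->4.5, |6|->10
Step 3: Attach original signs; sum ranks with positive sign and with negative sign.
W+ = 1.5 + 7 + 7 + 11 + 4.5 + 10 = 41
W- = 3 + 1.5 + 7 + 9 + 4.5 = 25
(Check: W+ + W- = 66 should equal n(n+1)/2 = 66.)
Step 4: Test statistic W = min(W+, W-) = 25.
Step 5: Ties in |d|, so use the tie-corrected normal approximation.
        E[W] = n(n+1)/4 = 11*12/4 = 33.
        Tie groups: |d|=1 (t=2), |d|=3 (t=2), |d|=4 (t=3); sum(t^3 - t) = 36.
        Var[W] = n(n+1)(2n+1)/24 - sum(t^3-t)/48 = 3036/24 - 36/48 = 125.75.
        z = (W - E[W]) / sqrt(Var[W]) = (25 - 33) / 11.2138 = -0.7134.
        Two-sided p = 2*Phi(z) = 0.475595.
Step 6: alpha = 0.1. fail to reject H0.

W+ = 41, W- = 25, W = min = 25, p = 0.475595, fail to reject H0.


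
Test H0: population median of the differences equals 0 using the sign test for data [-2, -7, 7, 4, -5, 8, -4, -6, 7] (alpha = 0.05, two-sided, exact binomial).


Step 1: Discard zero differences. Original n = 9; n_eff = number of nonzero differences = 9.
Nonzero differences (with sign): -2, -7, +7, +4, -5, +8, -4, -6, +7
Step 2: Count signs: positive = 4, negative = 5.
Step 3: Under H0: P(positive) = 0.5, so the number of positives S ~ Bin(9, 0.5).
Step 4: Two-sided exact p-value = sum of Bin(9,0.5) probabilities at or below the observed probability = 1.000000.
Step 5: alpha = 0.05. fail to reject H0.

n_eff = 9, pos = 4, neg = 5, p = 1.000000, fail to reject H0.


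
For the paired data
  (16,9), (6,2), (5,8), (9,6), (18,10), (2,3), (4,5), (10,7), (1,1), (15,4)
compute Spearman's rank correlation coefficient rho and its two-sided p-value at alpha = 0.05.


Step 1: Rank x and y separately (midranks; no ties here).
rank(x): 16->9, 6->5, 5->4, 9->6, 18->10, 2->2, 4->3, 10->7, 1->1, 15->8
rank(y): 9->9, 2->2, 8->8, 6->6, 10->10, 3->3, 5->5, 7->7, 1->1, 4->4
Step 2: d_i = R_x(i) - R_y(i); compute d_i^2.
  (9-9)^2=0, (5-2)^2=9, (4-8)^2=16, (6-6)^2=0, (10-10)^2=0, (2-3)^2=1, (3-5)^2=4, (7-7)^2=0, (1-1)^2=0, (8-4)^2=16
sum(d^2) = 46.
Step 3: rho = 1 - 6*46 / (10*(10^2 - 1)) = 1 - 276/990 = 0.721212.
Step 4: Under H0, t = rho * sqrt((n-2)/(1-rho^2)) = 2.9448 ~ t(8).
Step 5: Two-sided p-value from the t-distribution with 8 df = 0.018573.
Step 6: alpha = 0.05. reject H0.

rho = 0.7212, p = 0.018573, reject H0 at alpha = 0.05.


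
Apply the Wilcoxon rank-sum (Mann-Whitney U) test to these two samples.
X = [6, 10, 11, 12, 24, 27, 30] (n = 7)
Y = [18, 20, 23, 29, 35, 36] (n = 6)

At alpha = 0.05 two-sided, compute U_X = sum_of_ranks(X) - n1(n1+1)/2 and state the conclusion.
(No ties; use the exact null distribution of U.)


Step 1: Combine and sort all 13 observations; assign midranks.
sorted (value, group): (6,X), (10,X), (11,X), (12,X), (18,Y), (20,Y), (23,Y), (24,X), (27,X), (29,Y), (30,X), (35,Y), (36,Y)
ranks: 6->1, 10->2, 11->3, 12->4, 18->5, 20->6, 23->7, 24->8, 27->9, 29->10, 30->11, 35->12, 36->13
Step 2: Rank sum for X: R1 = 1 + 2 + 3 + 4 + 8 + 9 + 11 = 38.
Step 3: U_X = R1 - n1(n1+1)/2 = 38 - 7*8/2 = 38 - 28 = 10.
       U_Y = n1*n2 - U_X = 42 - 10 = 32.
Step 4: No ties, so the exact null distribution of U (based on enumerating the C(13,7) = 1716 equally likely rank assignments) gives the two-sided p-value.
Step 5: p-value = 0.137529; compare to alpha = 0.05. fail to reject H0.

U_X = 10, p = 0.137529, fail to reject H0 at alpha = 0.05.


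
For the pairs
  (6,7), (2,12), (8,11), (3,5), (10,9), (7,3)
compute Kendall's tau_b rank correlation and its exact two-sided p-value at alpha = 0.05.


Step 1: Enumerate the 15 unordered pairs (i,j) with i<j and classify each by sign(x_j-x_i) * sign(y_j-y_i).
  (1,2):dx=-4,dy=+5->D; (1,3):dx=+2,dy=+4->C; (1,4):dx=-3,dy=-2->C; (1,5):dx=+4,dy=+2->C
  (1,6):dx=+1,dy=-4->D; (2,3):dx=+6,dy=-1->D; (2,4):dx=+1,dy=-7->D; (2,5):dx=+8,dy=-3->D
  (2,6):dx=+5,dy=-9->D; (3,4):dx=-5,dy=-6->C; (3,5):dx=+2,dy=-2->D; (3,6):dx=-1,dy=-8->C
  (4,5):dx=+7,dy=+4->C; (4,6):dx=+4,dy=-2->D; (5,6):dx=-3,dy=-6->C
Step 2: C = 7, D = 8, total pairs = 15.
Step 3: tau = (C - D)/(n(n-1)/2) = (7 - 8)/15 = -0.066667.
Step 4: Exact two-sided p-value (enumerate n! = 720 permutations of y under H0): p = 1.000000.
Step 5: alpha = 0.05. fail to reject H0.

tau_b = -0.0667 (C=7, D=8), p = 1.000000, fail to reject H0.


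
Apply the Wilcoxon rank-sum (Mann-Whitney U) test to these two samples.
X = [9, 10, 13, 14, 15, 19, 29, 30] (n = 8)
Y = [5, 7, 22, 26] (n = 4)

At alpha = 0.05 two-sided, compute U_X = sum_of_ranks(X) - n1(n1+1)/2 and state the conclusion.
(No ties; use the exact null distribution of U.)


Step 1: Combine and sort all 12 observations; assign midranks.
sorted (value, group): (5,Y), (7,Y), (9,X), (10,X), (13,X), (14,X), (15,X), (19,X), (22,Y), (26,Y), (29,X), (30,X)
ranks: 5->1, 7->2, 9->3, 10->4, 13->5, 14->6, 15->7, 19->8, 22->9, 26->10, 29->11, 30->12
Step 2: Rank sum for X: R1 = 3 + 4 + 5 + 6 + 7 + 8 + 11 + 12 = 56.
Step 3: U_X = R1 - n1(n1+1)/2 = 56 - 8*9/2 = 56 - 36 = 20.
       U_Y = n1*n2 - U_X = 32 - 20 = 12.
Step 4: No ties, so the exact null distribution of U (based on enumerating the C(12,8) = 495 equally likely rank assignments) gives the two-sided p-value.
Step 5: p-value = 0.569697; compare to alpha = 0.05. fail to reject H0.

U_X = 20, p = 0.569697, fail to reject H0 at alpha = 0.05.


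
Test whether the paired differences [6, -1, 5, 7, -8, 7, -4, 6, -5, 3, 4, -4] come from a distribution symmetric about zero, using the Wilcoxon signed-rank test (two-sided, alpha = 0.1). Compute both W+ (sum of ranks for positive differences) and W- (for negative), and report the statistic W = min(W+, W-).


Step 1: Drop any zero differences (none here) and take |d_i|.
|d| = [6, 1, 5, 7, 8, 7, 4, 6, 5, 3, 4, 4]
Step 2: Midrank |d_i| (ties get averaged ranks).
ranks: |6|->8.5, |1|->1, |5|->6.5, |7|->10.5, |8|->12, |7|->10.5, |4|->4, |6|->8.5, |5|->6.5, |3|->2, |4|->4, |4|->4
Step 3: Attach original signs; sum ranks with positive sign and with negative sign.
W+ = 8.5 + 6.5 + 10.5 + 10.5 + 8.5 + 2 + 4 = 50.5
W- = 1 + 12 + 4 + 6.5 + 4 = 27.5
(Check: W+ + W- = 78 should equal n(n+1)/2 = 78.)
Step 4: Test statistic W = min(W+, W-) = 27.5.
Step 5: Ties in |d|, so use the tie-corrected normal approximation.
        E[W] = n(n+1)/4 = 12*13/4 = 39.
        Tie groups: |d|=4 (t=3), |d|=5 (t=2), |d|=6 (t=2), |d|=7 (t=2); sum(t^3 - t) = 42.
        Var[W] = n(n+1)(2n+1)/24 - sum(t^3-t)/48 = 3900/24 - 42/48 = 161.625.
        z = (W - E[W]) / sqrt(Var[W]) = (27.5 - 39) / 12.7132 = -0.9046.
        Two-sided p = 2*Phi(z) = 0.365692.
Step 6: alpha = 0.1. fail to reject H0.

W+ = 50.5, W- = 27.5, W = min = 27.5, p = 0.365692, fail to reject H0.


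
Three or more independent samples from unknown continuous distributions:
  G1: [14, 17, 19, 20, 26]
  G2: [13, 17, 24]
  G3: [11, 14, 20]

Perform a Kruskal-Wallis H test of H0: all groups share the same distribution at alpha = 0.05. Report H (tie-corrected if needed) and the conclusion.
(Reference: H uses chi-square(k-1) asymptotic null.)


Step 1: Combine all N = 11 observations and assign midranks.
sorted (value, group, rank): (11,G3,1), (13,G2,2), (14,G1,3.5), (14,G3,3.5), (17,G1,5.5), (17,G2,5.5), (19,G1,7), (20,G1,8.5), (20,G3,8.5), (24,G2,10), (26,G1,11)
Step 2: Sum ranks within each group.
R_1 = 35.5 (n_1 = 5)
R_2 = 17.5 (n_2 = 3)
R_3 = 13 (n_3 = 3)
Step 3: H = 12/(N(N+1)) * sum(R_i^2/n_i) - 3(N+1)
     = 12/(11*12) * (35.5^2/5 + 17.5^2/3 + 13^2/3) - 3*12
     = 0.090909 * 410.467 - 36
     = 1.315152.
Step 4: Ties present; correction factor C = 1 - 18/(11^3 - 11) = 0.986364. Corrected H = 1.315152 / 0.986364 = 1.333333.
Step 5: Under H0, H ~ chi^2(2); p-value = 0.513417.
Step 6: alpha = 0.05. fail to reject H0.

H = 1.3333, df = 2, p = 0.513417, fail to reject H0.


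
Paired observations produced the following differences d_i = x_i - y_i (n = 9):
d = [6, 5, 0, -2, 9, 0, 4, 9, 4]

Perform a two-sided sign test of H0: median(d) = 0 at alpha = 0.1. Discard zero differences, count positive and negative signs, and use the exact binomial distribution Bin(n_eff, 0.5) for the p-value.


Step 1: Discard zero differences. Original n = 9; n_eff = number of nonzero differences = 7.
Nonzero differences (with sign): +6, +5, -2, +9, +4, +9, +4
Step 2: Count signs: positive = 6, negative = 1.
Step 3: Under H0: P(positive) = 0.5, so the number of positives S ~ Bin(7, 0.5).
Step 4: Two-sided exact p-value = sum of Bin(7,0.5) probabilities at or below the observed probability = 0.125000.
Step 5: alpha = 0.1. fail to reject H0.

n_eff = 7, pos = 6, neg = 1, p = 0.125000, fail to reject H0.


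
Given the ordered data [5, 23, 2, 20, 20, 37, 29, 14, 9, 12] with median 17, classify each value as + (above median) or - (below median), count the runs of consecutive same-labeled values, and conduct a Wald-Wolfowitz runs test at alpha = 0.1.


Step 1: Compute median = 17; label A = above, B = below.
Labels in order: BABAAAABBB  (n_A = 5, n_B = 5)
Step 2: Count runs R = 5.
Step 3: Under H0 (random ordering), E[R] = 2*n_A*n_B/(n_A+n_B) + 1 = 2*5*5/10 + 1 = 6.0000.
        Var[R] = 2*n_A*n_B*(2*n_A*n_B - n_A - n_B) / ((n_A+n_B)^2 * (n_A+n_B-1)) = 2000/900 = 2.2222.
        SD[R] = 1.4907.
Step 4: Continuity-corrected z = (R + 0.5 - E[R]) / SD[R] = (5 + 0.5 - 6.0000) / 1.4907 = -0.3354.
Step 5: Two-sided p-value via normal approximation = 2*(1 - Phi(|z|)) = 0.737316.
Step 6: alpha = 0.1. fail to reject H0.

R = 5, z = -0.3354, p = 0.737316, fail to reject H0.


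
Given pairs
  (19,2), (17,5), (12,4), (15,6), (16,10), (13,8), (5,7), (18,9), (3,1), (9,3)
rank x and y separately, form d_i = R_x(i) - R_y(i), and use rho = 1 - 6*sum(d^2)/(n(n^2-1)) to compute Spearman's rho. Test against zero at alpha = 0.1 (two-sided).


Step 1: Rank x and y separately (midranks; no ties here).
rank(x): 19->10, 17->8, 12->4, 15->6, 16->7, 13->5, 5->2, 18->9, 3->1, 9->3
rank(y): 2->2, 5->5, 4->4, 6->6, 10->10, 8->8, 7->7, 9->9, 1->1, 3->3
Step 2: d_i = R_x(i) - R_y(i); compute d_i^2.
  (10-2)^2=64, (8-5)^2=9, (4-4)^2=0, (6-6)^2=0, (7-10)^2=9, (5-8)^2=9, (2-7)^2=25, (9-9)^2=0, (1-1)^2=0, (3-3)^2=0
sum(d^2) = 116.
Step 3: rho = 1 - 6*116 / (10*(10^2 - 1)) = 1 - 696/990 = 0.296970.
Step 4: Under H0, t = rho * sqrt((n-2)/(1-rho^2)) = 0.8796 ~ t(8).
Step 5: Two-sided p-value from the t-distribution with 8 df = 0.404702.
Step 6: alpha = 0.1. fail to reject H0.

rho = 0.2970, p = 0.404702, fail to reject H0 at alpha = 0.1.


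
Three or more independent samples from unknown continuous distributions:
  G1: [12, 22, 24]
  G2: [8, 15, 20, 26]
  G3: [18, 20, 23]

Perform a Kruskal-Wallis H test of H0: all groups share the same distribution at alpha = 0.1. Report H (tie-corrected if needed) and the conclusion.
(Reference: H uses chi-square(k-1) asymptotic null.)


Step 1: Combine all N = 10 observations and assign midranks.
sorted (value, group, rank): (8,G2,1), (12,G1,2), (15,G2,3), (18,G3,4), (20,G2,5.5), (20,G3,5.5), (22,G1,7), (23,G3,8), (24,G1,9), (26,G2,10)
Step 2: Sum ranks within each group.
R_1 = 18 (n_1 = 3)
R_2 = 19.5 (n_2 = 4)
R_3 = 17.5 (n_3 = 3)
Step 3: H = 12/(N(N+1)) * sum(R_i^2/n_i) - 3(N+1)
     = 12/(10*11) * (18^2/3 + 19.5^2/4 + 17.5^2/3) - 3*11
     = 0.109091 * 305.146 - 33
     = 0.288636.
Step 4: Ties present; correction factor C = 1 - 6/(10^3 - 10) = 0.993939. Corrected H = 0.288636 / 0.993939 = 0.290396.
Step 5: Under H0, H ~ chi^2(2); p-value = 0.864851.
Step 6: alpha = 0.1. fail to reject H0.

H = 0.2904, df = 2, p = 0.864851, fail to reject H0.


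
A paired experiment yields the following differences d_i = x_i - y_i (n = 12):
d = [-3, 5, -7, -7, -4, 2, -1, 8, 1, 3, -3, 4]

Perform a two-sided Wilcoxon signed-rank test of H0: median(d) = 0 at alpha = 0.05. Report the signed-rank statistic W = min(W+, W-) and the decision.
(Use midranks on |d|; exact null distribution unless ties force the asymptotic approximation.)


Step 1: Drop any zero differences (none here) and take |d_i|.
|d| = [3, 5, 7, 7, 4, 2, 1, 8, 1, 3, 3, 4]
Step 2: Midrank |d_i| (ties get averaged ranks).
ranks: |3|->5, |5|->9, |7|->10.5, |7|->10.5, |4|->7.5, |2|->3, |1|->1.5, |8|->12, |1|->1.5, |3|->5, |3|->5, |4|->7.5
Step 3: Attach original signs; sum ranks with positive sign and with negative sign.
W+ = 9 + 3 + 12 + 1.5 + 5 + 7.5 = 38
W- = 5 + 10.5 + 10.5 + 7.5 + 1.5 + 5 = 40
(Check: W+ + W- = 78 should equal n(n+1)/2 = 78.)
Step 4: Test statistic W = min(W+, W-) = 38.
Step 5: Ties in |d|, so use the tie-corrected normal approximation.
        E[W] = n(n+1)/4 = 12*13/4 = 39.
        Tie groups: |d|=1 (t=2), |d|=3 (t=3), |d|=4 (t=2), |d|=7 (t=2); sum(t^3 - t) = 42.
        Var[W] = n(n+1)(2n+1)/24 - sum(t^3-t)/48 = 3900/24 - 42/48 = 161.625.
        z = (W - E[W]) / sqrt(Var[W]) = (38 - 39) / 12.7132 = -0.0787.
        Two-sided p = 2*Phi(z) = 0.937304.
Step 6: alpha = 0.05. fail to reject H0.

W+ = 38, W- = 40, W = min = 38, p = 0.937304, fail to reject H0.


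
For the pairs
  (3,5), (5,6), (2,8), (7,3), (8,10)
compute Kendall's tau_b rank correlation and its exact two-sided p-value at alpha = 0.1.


Step 1: Enumerate the 10 unordered pairs (i,j) with i<j and classify each by sign(x_j-x_i) * sign(y_j-y_i).
  (1,2):dx=+2,dy=+1->C; (1,3):dx=-1,dy=+3->D; (1,4):dx=+4,dy=-2->D; (1,5):dx=+5,dy=+5->C
  (2,3):dx=-3,dy=+2->D; (2,4):dx=+2,dy=-3->D; (2,5):dx=+3,dy=+4->C; (3,4):dx=+5,dy=-5->D
  (3,5):dx=+6,dy=+2->C; (4,5):dx=+1,dy=+7->C
Step 2: C = 5, D = 5, total pairs = 10.
Step 3: tau = (C - D)/(n(n-1)/2) = (5 - 5)/10 = 0.000000.
Step 4: Exact two-sided p-value (enumerate n! = 120 permutations of y under H0): p = 1.000000.
Step 5: alpha = 0.1. fail to reject H0.

tau_b = 0.0000 (C=5, D=5), p = 1.000000, fail to reject H0.


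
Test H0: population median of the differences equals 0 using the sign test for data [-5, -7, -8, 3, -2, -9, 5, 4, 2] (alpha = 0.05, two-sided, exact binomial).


Step 1: Discard zero differences. Original n = 9; n_eff = number of nonzero differences = 9.
Nonzero differences (with sign): -5, -7, -8, +3, -2, -9, +5, +4, +2
Step 2: Count signs: positive = 4, negative = 5.
Step 3: Under H0: P(positive) = 0.5, so the number of positives S ~ Bin(9, 0.5).
Step 4: Two-sided exact p-value = sum of Bin(9,0.5) probabilities at or below the observed probability = 1.000000.
Step 5: alpha = 0.05. fail to reject H0.

n_eff = 9, pos = 4, neg = 5, p = 1.000000, fail to reject H0.


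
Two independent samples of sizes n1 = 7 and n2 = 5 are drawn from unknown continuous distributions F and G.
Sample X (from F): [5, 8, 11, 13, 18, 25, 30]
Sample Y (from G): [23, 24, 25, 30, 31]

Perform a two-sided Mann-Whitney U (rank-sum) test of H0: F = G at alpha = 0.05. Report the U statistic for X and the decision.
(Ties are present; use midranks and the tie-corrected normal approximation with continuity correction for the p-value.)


Step 1: Combine and sort all 12 observations; assign midranks.
sorted (value, group): (5,X), (8,X), (11,X), (13,X), (18,X), (23,Y), (24,Y), (25,X), (25,Y), (30,X), (30,Y), (31,Y)
ranks: 5->1, 8->2, 11->3, 13->4, 18->5, 23->6, 24->7, 25->8.5, 25->8.5, 30->10.5, 30->10.5, 31->12
Step 2: Rank sum for X: R1 = 1 + 2 + 3 + 4 + 5 + 8.5 + 10.5 = 34.
Step 3: U_X = R1 - n1(n1+1)/2 = 34 - 7*8/2 = 34 - 28 = 6.
       U_Y = n1*n2 - U_X = 35 - 6 = 29.
Step 4: Ties are present, so use the tie-corrected normal approximation (with continuity correction) for the p-value.
Step 5: p-value = 0.073025; compare to alpha = 0.05. fail to reject H0.

U_X = 6, p = 0.073025, fail to reject H0 at alpha = 0.05.


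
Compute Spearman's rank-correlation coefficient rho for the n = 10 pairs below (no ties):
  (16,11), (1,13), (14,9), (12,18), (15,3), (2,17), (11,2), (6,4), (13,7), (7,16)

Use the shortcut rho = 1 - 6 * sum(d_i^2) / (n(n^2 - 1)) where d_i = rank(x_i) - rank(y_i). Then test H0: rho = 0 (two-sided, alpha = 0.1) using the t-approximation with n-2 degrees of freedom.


Step 1: Rank x and y separately (midranks; no ties here).
rank(x): 16->10, 1->1, 14->8, 12->6, 15->9, 2->2, 11->5, 6->3, 13->7, 7->4
rank(y): 11->6, 13->7, 9->5, 18->10, 3->2, 17->9, 2->1, 4->3, 7->4, 16->8
Step 2: d_i = R_x(i) - R_y(i); compute d_i^2.
  (10-6)^2=16, (1-7)^2=36, (8-5)^2=9, (6-10)^2=16, (9-2)^2=49, (2-9)^2=49, (5-1)^2=16, (3-3)^2=0, (7-4)^2=9, (4-8)^2=16
sum(d^2) = 216.
Step 3: rho = 1 - 6*216 / (10*(10^2 - 1)) = 1 - 1296/990 = -0.309091.
Step 4: Under H0, t = rho * sqrt((n-2)/(1-rho^2)) = -0.9193 ~ t(8).
Step 5: Two-sided p-value from the t-distribution with 8 df = 0.384841.
Step 6: alpha = 0.1. fail to reject H0.

rho = -0.3091, p = 0.384841, fail to reject H0 at alpha = 0.1.


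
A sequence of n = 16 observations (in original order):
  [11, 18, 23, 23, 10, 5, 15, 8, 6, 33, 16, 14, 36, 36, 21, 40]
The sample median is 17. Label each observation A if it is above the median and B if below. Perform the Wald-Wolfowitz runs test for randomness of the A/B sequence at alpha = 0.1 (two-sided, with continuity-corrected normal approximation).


Step 1: Compute median = 17; label A = above, B = below.
Labels in order: BAAABBBBBABBAAAA  (n_A = 8, n_B = 8)
Step 2: Count runs R = 6.
Step 3: Under H0 (random ordering), E[R] = 2*n_A*n_B/(n_A+n_B) + 1 = 2*8*8/16 + 1 = 9.0000.
        Var[R] = 2*n_A*n_B*(2*n_A*n_B - n_A - n_B) / ((n_A+n_B)^2 * (n_A+n_B-1)) = 14336/3840 = 3.7333.
        SD[R] = 1.9322.
Step 4: Continuity-corrected z = (R + 0.5 - E[R]) / SD[R] = (6 + 0.5 - 9.0000) / 1.9322 = -1.2939.
Step 5: Two-sided p-value via normal approximation = 2*(1 - Phi(|z|)) = 0.195709.
Step 6: alpha = 0.1. fail to reject H0.

R = 6, z = -1.2939, p = 0.195709, fail to reject H0.


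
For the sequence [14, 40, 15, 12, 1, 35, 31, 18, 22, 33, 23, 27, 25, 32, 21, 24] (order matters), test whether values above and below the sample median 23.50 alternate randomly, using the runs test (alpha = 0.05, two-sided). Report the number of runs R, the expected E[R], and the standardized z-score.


Step 1: Compute median = 23.50; label A = above, B = below.
Labels in order: BABBBAABBABAAABA  (n_A = 8, n_B = 8)
Step 2: Count runs R = 10.
Step 3: Under H0 (random ordering), E[R] = 2*n_A*n_B/(n_A+n_B) + 1 = 2*8*8/16 + 1 = 9.0000.
        Var[R] = 2*n_A*n_B*(2*n_A*n_B - n_A - n_B) / ((n_A+n_B)^2 * (n_A+n_B-1)) = 14336/3840 = 3.7333.
        SD[R] = 1.9322.
Step 4: Continuity-corrected z = (R - 0.5 - E[R]) / SD[R] = (10 - 0.5 - 9.0000) / 1.9322 = 0.2588.
Step 5: Two-sided p-value via normal approximation = 2*(1 - Phi(|z|)) = 0.795809.
Step 6: alpha = 0.05. fail to reject H0.

R = 10, z = 0.2588, p = 0.795809, fail to reject H0.


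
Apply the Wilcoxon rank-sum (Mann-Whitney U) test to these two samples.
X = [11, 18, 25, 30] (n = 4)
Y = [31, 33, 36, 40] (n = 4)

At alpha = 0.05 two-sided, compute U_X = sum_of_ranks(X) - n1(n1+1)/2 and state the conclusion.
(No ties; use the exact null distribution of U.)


Step 1: Combine and sort all 8 observations; assign midranks.
sorted (value, group): (11,X), (18,X), (25,X), (30,X), (31,Y), (33,Y), (36,Y), (40,Y)
ranks: 11->1, 18->2, 25->3, 30->4, 31->5, 33->6, 36->7, 40->8
Step 2: Rank sum for X: R1 = 1 + 2 + 3 + 4 = 10.
Step 3: U_X = R1 - n1(n1+1)/2 = 10 - 4*5/2 = 10 - 10 = 0.
       U_Y = n1*n2 - U_X = 16 - 0 = 16.
Step 4: No ties, so the exact null distribution of U (based on enumerating the C(8,4) = 70 equally likely rank assignments) gives the two-sided p-value.
Step 5: p-value = 0.028571; compare to alpha = 0.05. reject H0.

U_X = 0, p = 0.028571, reject H0 at alpha = 0.05.


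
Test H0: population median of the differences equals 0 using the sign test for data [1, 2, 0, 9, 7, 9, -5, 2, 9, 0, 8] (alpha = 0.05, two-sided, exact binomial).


Step 1: Discard zero differences. Original n = 11; n_eff = number of nonzero differences = 9.
Nonzero differences (with sign): +1, +2, +9, +7, +9, -5, +2, +9, +8
Step 2: Count signs: positive = 8, negative = 1.
Step 3: Under H0: P(positive) = 0.5, so the number of positives S ~ Bin(9, 0.5).
Step 4: Two-sided exact p-value = sum of Bin(9,0.5) probabilities at or below the observed probability = 0.039062.
Step 5: alpha = 0.05. reject H0.

n_eff = 9, pos = 8, neg = 1, p = 0.039062, reject H0.
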